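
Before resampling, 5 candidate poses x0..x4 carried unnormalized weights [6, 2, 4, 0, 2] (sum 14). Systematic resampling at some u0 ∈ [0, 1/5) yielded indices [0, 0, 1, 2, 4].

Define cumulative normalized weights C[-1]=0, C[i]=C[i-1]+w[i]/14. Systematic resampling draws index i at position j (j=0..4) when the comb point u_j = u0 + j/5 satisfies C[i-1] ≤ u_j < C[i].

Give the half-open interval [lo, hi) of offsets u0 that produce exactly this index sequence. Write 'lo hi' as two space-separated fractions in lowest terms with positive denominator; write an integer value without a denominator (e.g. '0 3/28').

2/35 6/35

C = [3/7, 4/7, 6/7, 6/7, 1]
j=0 picked index 0: u0 ∈ [0, 3/7)
j=1 picked index 0: u0 ∈ [-1/5, 8/35)
j=2 picked index 1: u0 ∈ [1/35, 6/35)
j=3 picked index 2: u0 ∈ [-1/35, 9/35)
j=4 picked index 4: u0 ∈ [2/35, 1/5)
intersection: [2/35, 6/35)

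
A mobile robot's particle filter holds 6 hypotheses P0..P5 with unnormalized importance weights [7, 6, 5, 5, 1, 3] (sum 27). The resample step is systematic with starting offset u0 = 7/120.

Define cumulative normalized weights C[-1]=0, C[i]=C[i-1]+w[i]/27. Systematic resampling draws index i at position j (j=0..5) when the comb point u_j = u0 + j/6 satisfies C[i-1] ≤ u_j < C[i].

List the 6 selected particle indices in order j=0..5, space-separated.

0 0 1 2 3 5

C = [7/27, 13/27, 2/3, 23/27, 8/9, 1]
j=0: u_0=7/120 ∈ [0, 7/27) → index 0
j=1: u_1=9/40 ∈ [0, 7/27) → index 0
j=2: u_2=47/120 ∈ [7/27, 13/27) → index 1
j=3: u_3=67/120 ∈ [13/27, 2/3) → index 2
j=4: u_4=29/40 ∈ [2/3, 23/27) → index 3
j=5: u_5=107/120 ∈ [8/9, 1) → index 5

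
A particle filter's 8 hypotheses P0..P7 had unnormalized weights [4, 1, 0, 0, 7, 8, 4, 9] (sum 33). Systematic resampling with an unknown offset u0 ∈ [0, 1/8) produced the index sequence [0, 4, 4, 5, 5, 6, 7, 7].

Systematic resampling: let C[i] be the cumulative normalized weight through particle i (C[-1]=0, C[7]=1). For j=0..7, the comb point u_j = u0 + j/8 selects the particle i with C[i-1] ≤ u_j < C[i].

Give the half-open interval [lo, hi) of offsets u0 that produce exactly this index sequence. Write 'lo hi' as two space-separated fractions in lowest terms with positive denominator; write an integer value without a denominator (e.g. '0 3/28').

C = [4/33, 5/33, 5/33, 5/33, 4/11, 20/33, 8/11, 1]
j=0 picked index 0: u0 ∈ [0, 4/33)
j=1 picked index 4: u0 ∈ [7/264, 21/88)
j=2 picked index 4: u0 ∈ [-13/132, 5/44)
j=3 picked index 5: u0 ∈ [-1/88, 61/264)
j=4 picked index 5: u0 ∈ [-3/22, 7/66)
j=5 picked index 6: u0 ∈ [-5/264, 9/88)
j=6 picked index 7: u0 ∈ [-1/44, 1/4)
j=7 picked index 7: u0 ∈ [-13/88, 1/8)
intersection: [7/264, 9/88)

7/264 9/88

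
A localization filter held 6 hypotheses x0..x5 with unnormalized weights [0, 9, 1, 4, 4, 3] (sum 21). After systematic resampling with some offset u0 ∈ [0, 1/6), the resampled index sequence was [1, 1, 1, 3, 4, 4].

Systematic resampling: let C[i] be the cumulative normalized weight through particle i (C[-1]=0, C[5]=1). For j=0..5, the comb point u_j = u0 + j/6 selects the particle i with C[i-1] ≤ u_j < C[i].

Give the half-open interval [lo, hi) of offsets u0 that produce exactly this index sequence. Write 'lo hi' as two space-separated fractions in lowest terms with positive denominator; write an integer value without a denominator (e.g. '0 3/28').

0 1/42

C = [0, 3/7, 10/21, 2/3, 6/7, 1]
j=0 picked index 1: u0 ∈ [0, 3/7)
j=1 picked index 1: u0 ∈ [-1/6, 11/42)
j=2 picked index 1: u0 ∈ [-1/3, 2/21)
j=3 picked index 3: u0 ∈ [-1/42, 1/6)
j=4 picked index 4: u0 ∈ [0, 4/21)
j=5 picked index 4: u0 ∈ [-1/6, 1/42)
intersection: [0, 1/42)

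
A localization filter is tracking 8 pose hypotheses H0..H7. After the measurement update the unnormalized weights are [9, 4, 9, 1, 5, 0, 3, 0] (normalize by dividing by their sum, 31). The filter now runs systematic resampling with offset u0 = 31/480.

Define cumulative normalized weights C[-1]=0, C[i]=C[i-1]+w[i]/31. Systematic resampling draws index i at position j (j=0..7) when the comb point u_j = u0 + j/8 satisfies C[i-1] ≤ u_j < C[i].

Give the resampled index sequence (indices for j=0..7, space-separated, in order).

0 0 1 2 2 2 4 6

C = [9/31, 13/31, 22/31, 23/31, 28/31, 28/31, 1, 1]
j=0: u_0=31/480 ∈ [0, 9/31) → index 0
j=1: u_1=91/480 ∈ [0, 9/31) → index 0
j=2: u_2=151/480 ∈ [9/31, 13/31) → index 1
j=3: u_3=211/480 ∈ [13/31, 22/31) → index 2
j=4: u_4=271/480 ∈ [13/31, 22/31) → index 2
j=5: u_5=331/480 ∈ [13/31, 22/31) → index 2
j=6: u_6=391/480 ∈ [23/31, 28/31) → index 4
j=7: u_7=451/480 ∈ [28/31, 1) → index 6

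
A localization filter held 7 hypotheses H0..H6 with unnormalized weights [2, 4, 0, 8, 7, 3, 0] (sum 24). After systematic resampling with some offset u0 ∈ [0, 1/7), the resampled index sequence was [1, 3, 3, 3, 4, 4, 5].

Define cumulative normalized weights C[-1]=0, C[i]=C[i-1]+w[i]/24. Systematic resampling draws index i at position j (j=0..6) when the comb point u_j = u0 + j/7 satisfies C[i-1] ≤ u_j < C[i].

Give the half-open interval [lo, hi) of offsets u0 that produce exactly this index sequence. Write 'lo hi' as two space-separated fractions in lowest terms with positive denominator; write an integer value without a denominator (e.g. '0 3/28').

C = [1/12, 1/4, 1/4, 7/12, 7/8, 1, 1]
j=0 picked index 1: u0 ∈ [1/12, 1/4)
j=1 picked index 3: u0 ∈ [3/28, 37/84)
j=2 picked index 3: u0 ∈ [-1/28, 25/84)
j=3 picked index 3: u0 ∈ [-5/28, 13/84)
j=4 picked index 4: u0 ∈ [1/84, 17/56)
j=5 picked index 4: u0 ∈ [-11/84, 9/56)
j=6 picked index 5: u0 ∈ [1/56, 1/7)
intersection: [3/28, 1/7)

3/28 1/7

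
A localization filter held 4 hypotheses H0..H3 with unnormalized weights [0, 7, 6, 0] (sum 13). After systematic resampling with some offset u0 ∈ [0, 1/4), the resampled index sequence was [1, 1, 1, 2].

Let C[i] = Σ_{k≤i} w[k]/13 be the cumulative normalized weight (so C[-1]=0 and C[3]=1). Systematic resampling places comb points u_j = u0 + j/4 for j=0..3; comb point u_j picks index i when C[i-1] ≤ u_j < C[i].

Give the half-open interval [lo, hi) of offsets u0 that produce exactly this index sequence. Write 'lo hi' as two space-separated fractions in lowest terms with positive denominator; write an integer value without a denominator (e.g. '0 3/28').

0 1/26

C = [0, 7/13, 1, 1]
j=0 picked index 1: u0 ∈ [0, 7/13)
j=1 picked index 1: u0 ∈ [-1/4, 15/52)
j=2 picked index 1: u0 ∈ [-1/2, 1/26)
j=3 picked index 2: u0 ∈ [-11/52, 1/4)
intersection: [0, 1/26)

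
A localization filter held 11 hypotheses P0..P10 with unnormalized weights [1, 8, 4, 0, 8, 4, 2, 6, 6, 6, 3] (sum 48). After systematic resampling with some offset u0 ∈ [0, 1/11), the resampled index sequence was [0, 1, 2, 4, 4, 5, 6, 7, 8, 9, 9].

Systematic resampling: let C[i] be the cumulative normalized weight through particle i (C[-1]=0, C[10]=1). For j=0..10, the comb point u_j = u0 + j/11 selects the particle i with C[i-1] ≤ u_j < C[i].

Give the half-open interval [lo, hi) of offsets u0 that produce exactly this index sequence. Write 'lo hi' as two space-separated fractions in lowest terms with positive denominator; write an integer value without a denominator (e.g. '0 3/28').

C = [1/48, 3/16, 13/48, 13/48, 7/16, 25/48, 9/16, 11/16, 13/16, 15/16, 1]
j=0 picked index 0: u0 ∈ [0, 1/48)
j=1 picked index 1: u0 ∈ [-37/528, 17/176)
j=2 picked index 2: u0 ∈ [1/176, 47/528)
j=3 picked index 4: u0 ∈ [-1/528, 29/176)
j=4 picked index 4: u0 ∈ [-49/528, 13/176)
j=5 picked index 5: u0 ∈ [-3/176, 35/528)
j=6 picked index 6: u0 ∈ [-13/528, 3/176)
j=7 picked index 7: u0 ∈ [-13/176, 9/176)
j=8 picked index 8: u0 ∈ [-7/176, 15/176)
j=9 picked index 9: u0 ∈ [-1/176, 21/176)
j=10 picked index 9: u0 ∈ [-17/176, 5/176)
intersection: [1/176, 3/176)

1/176 3/176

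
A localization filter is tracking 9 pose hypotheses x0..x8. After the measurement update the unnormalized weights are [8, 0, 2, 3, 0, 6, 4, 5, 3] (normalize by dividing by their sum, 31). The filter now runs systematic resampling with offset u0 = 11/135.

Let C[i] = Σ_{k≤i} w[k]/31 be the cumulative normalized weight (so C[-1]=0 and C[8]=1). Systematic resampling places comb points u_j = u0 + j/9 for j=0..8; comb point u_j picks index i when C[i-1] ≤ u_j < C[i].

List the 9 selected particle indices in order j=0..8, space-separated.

C = [8/31, 8/31, 10/31, 13/31, 13/31, 19/31, 23/31, 28/31, 1]
j=0: u_0=11/135 ∈ [0, 8/31) → index 0
j=1: u_1=26/135 ∈ [0, 8/31) → index 0
j=2: u_2=41/135 ∈ [8/31, 10/31) → index 2
j=3: u_3=56/135 ∈ [10/31, 13/31) → index 3
j=4: u_4=71/135 ∈ [13/31, 19/31) → index 5
j=5: u_5=86/135 ∈ [19/31, 23/31) → index 6
j=6: u_6=101/135 ∈ [23/31, 28/31) → index 7
j=7: u_7=116/135 ∈ [23/31, 28/31) → index 7
j=8: u_8=131/135 ∈ [28/31, 1) → index 8

0 0 2 3 5 6 7 7 8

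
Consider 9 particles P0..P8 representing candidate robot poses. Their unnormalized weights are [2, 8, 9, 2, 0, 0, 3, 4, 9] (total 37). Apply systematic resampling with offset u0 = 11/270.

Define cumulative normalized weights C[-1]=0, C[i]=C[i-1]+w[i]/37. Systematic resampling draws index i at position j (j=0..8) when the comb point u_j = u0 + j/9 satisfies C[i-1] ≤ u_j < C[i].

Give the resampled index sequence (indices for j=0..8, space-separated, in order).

0 1 1 2 2 6 7 8 8

C = [2/37, 10/37, 19/37, 21/37, 21/37, 21/37, 24/37, 28/37, 1]
j=0: u_0=11/270 ∈ [0, 2/37) → index 0
j=1: u_1=41/270 ∈ [2/37, 10/37) → index 1
j=2: u_2=71/270 ∈ [2/37, 10/37) → index 1
j=3: u_3=101/270 ∈ [10/37, 19/37) → index 2
j=4: u_4=131/270 ∈ [10/37, 19/37) → index 2
j=5: u_5=161/270 ∈ [21/37, 24/37) → index 6
j=6: u_6=191/270 ∈ [24/37, 28/37) → index 7
j=7: u_7=221/270 ∈ [28/37, 1) → index 8
j=8: u_8=251/270 ∈ [28/37, 1) → index 8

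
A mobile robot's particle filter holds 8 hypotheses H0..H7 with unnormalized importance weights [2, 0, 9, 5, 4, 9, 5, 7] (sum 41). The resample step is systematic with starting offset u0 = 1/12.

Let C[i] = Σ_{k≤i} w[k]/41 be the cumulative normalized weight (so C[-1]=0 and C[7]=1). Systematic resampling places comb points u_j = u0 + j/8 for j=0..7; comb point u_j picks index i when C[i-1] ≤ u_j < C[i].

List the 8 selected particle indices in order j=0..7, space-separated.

C = [2/41, 2/41, 11/41, 16/41, 20/41, 29/41, 34/41, 1]
j=0: u_0=1/12 ∈ [2/41, 11/41) → index 2
j=1: u_1=5/24 ∈ [2/41, 11/41) → index 2
j=2: u_2=1/3 ∈ [11/41, 16/41) → index 3
j=3: u_3=11/24 ∈ [16/41, 20/41) → index 4
j=4: u_4=7/12 ∈ [20/41, 29/41) → index 5
j=5: u_5=17/24 ∈ [29/41, 34/41) → index 6
j=6: u_6=5/6 ∈ [34/41, 1) → index 7
j=7: u_7=23/24 ∈ [34/41, 1) → index 7

2 2 3 4 5 6 7 7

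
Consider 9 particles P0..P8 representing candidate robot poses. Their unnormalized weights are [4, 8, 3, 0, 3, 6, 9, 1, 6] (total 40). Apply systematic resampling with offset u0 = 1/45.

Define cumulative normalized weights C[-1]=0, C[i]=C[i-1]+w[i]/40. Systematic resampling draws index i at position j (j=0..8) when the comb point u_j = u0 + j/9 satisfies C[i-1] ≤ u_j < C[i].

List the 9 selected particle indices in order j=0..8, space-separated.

C = [1/10, 3/10, 3/8, 3/8, 9/20, 3/5, 33/40, 17/20, 1]
j=0: u_0=1/45 ∈ [0, 1/10) → index 0
j=1: u_1=2/15 ∈ [1/10, 3/10) → index 1
j=2: u_2=11/45 ∈ [1/10, 3/10) → index 1
j=3: u_3=16/45 ∈ [3/10, 3/8) → index 2
j=4: u_4=7/15 ∈ [9/20, 3/5) → index 5
j=5: u_5=26/45 ∈ [9/20, 3/5) → index 5
j=6: u_6=31/45 ∈ [3/5, 33/40) → index 6
j=7: u_7=4/5 ∈ [3/5, 33/40) → index 6
j=8: u_8=41/45 ∈ [17/20, 1) → index 8

0 1 1 2 5 5 6 6 8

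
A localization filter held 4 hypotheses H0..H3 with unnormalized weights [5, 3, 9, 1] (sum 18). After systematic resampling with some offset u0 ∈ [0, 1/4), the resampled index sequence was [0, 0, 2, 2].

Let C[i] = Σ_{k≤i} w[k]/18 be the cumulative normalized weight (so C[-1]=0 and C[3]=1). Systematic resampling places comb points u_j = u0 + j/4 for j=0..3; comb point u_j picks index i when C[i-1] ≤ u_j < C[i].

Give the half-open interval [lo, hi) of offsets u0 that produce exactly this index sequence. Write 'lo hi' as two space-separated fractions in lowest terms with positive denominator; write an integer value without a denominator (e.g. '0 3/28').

C = [5/18, 4/9, 17/18, 1]
j=0 picked index 0: u0 ∈ [0, 5/18)
j=1 picked index 0: u0 ∈ [-1/4, 1/36)
j=2 picked index 2: u0 ∈ [-1/18, 4/9)
j=3 picked index 2: u0 ∈ [-11/36, 7/36)
intersection: [0, 1/36)

0 1/36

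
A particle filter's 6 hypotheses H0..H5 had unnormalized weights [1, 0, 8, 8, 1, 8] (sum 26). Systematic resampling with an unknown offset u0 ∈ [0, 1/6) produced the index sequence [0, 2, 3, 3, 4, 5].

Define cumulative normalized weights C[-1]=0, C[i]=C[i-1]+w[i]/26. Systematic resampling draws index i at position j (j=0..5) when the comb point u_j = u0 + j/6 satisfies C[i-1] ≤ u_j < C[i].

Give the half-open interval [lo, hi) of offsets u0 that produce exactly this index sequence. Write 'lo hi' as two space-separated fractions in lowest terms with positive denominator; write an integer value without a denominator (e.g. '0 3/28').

C = [1/26, 1/26, 9/26, 17/26, 9/13, 1]
j=0 picked index 0: u0 ∈ [0, 1/26)
j=1 picked index 2: u0 ∈ [-5/39, 7/39)
j=2 picked index 3: u0 ∈ [1/78, 25/78)
j=3 picked index 3: u0 ∈ [-2/13, 2/13)
j=4 picked index 4: u0 ∈ [-1/78, 1/39)
j=5 picked index 5: u0 ∈ [-11/78, 1/6)
intersection: [1/78, 1/39)

1/78 1/39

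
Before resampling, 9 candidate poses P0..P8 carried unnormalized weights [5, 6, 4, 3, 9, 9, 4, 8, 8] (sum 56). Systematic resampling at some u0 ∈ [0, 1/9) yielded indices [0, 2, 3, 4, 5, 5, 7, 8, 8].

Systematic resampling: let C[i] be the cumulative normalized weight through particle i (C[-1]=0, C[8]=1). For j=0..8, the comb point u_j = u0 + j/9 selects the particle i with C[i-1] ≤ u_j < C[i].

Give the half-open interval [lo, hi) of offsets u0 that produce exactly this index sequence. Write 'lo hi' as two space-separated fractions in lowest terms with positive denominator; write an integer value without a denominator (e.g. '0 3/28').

C = [5/56, 11/56, 15/56, 9/28, 27/56, 9/14, 5/7, 6/7, 1]
j=0 picked index 0: u0 ∈ [0, 5/56)
j=1 picked index 2: u0 ∈ [43/504, 79/504)
j=2 picked index 3: u0 ∈ [23/504, 25/252)
j=3 picked index 4: u0 ∈ [-1/84, 25/168)
j=4 picked index 5: u0 ∈ [19/504, 25/126)
j=5 picked index 5: u0 ∈ [-37/504, 11/126)
j=6 picked index 7: u0 ∈ [1/21, 4/21)
j=7 picked index 8: u0 ∈ [5/63, 2/9)
j=8 picked index 8: u0 ∈ [-2/63, 1/9)
intersection: [43/504, 11/126)

43/504 11/126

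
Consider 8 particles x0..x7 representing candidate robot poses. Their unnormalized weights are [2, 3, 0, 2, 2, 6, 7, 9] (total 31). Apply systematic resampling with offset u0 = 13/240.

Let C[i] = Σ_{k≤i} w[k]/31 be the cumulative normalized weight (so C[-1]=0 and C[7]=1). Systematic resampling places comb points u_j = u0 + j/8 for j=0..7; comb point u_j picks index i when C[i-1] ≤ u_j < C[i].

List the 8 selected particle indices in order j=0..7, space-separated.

C = [2/31, 5/31, 5/31, 7/31, 9/31, 15/31, 22/31, 1]
j=0: u_0=13/240 ∈ [0, 2/31) → index 0
j=1: u_1=43/240 ∈ [5/31, 7/31) → index 3
j=2: u_2=73/240 ∈ [9/31, 15/31) → index 5
j=3: u_3=103/240 ∈ [9/31, 15/31) → index 5
j=4: u_4=133/240 ∈ [15/31, 22/31) → index 6
j=5: u_5=163/240 ∈ [15/31, 22/31) → index 6
j=6: u_6=193/240 ∈ [22/31, 1) → index 7
j=7: u_7=223/240 ∈ [22/31, 1) → index 7

0 3 5 5 6 6 7 7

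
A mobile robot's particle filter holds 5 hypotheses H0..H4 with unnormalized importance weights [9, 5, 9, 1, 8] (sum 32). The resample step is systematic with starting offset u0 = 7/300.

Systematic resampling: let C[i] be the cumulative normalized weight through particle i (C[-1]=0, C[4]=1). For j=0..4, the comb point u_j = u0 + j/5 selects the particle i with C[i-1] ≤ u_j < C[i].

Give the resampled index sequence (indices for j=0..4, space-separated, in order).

0 0 1 2 4

C = [9/32, 7/16, 23/32, 3/4, 1]
j=0: u_0=7/300 ∈ [0, 9/32) → index 0
j=1: u_1=67/300 ∈ [0, 9/32) → index 0
j=2: u_2=127/300 ∈ [9/32, 7/16) → index 1
j=3: u_3=187/300 ∈ [7/16, 23/32) → index 2
j=4: u_4=247/300 ∈ [3/4, 1) → index 4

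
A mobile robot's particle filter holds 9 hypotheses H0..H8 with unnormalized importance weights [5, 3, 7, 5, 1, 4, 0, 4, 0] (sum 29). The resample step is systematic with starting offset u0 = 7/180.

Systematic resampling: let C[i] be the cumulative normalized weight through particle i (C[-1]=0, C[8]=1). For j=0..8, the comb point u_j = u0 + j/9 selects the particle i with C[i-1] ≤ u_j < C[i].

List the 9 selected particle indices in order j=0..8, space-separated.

0 0 1 2 2 3 4 5 7

C = [5/29, 8/29, 15/29, 20/29, 21/29, 25/29, 25/29, 1, 1]
j=0: u_0=7/180 ∈ [0, 5/29) → index 0
j=1: u_1=3/20 ∈ [0, 5/29) → index 0
j=2: u_2=47/180 ∈ [5/29, 8/29) → index 1
j=3: u_3=67/180 ∈ [8/29, 15/29) → index 2
j=4: u_4=29/60 ∈ [8/29, 15/29) → index 2
j=5: u_5=107/180 ∈ [15/29, 20/29) → index 3
j=6: u_6=127/180 ∈ [20/29, 21/29) → index 4
j=7: u_7=49/60 ∈ [21/29, 25/29) → index 5
j=8: u_8=167/180 ∈ [25/29, 1) → index 7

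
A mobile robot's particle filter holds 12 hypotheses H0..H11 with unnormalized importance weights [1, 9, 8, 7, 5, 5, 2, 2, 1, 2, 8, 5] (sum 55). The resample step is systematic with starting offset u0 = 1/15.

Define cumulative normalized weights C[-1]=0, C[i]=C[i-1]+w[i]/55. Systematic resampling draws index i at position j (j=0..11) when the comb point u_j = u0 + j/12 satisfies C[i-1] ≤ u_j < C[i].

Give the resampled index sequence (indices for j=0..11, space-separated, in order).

C = [1/55, 2/11, 18/55, 5/11, 6/11, 7/11, 37/55, 39/55, 8/11, 42/55, 10/11, 1]
j=0: u_0=1/15 ∈ [1/55, 2/11) → index 1
j=1: u_1=3/20 ∈ [1/55, 2/11) → index 1
j=2: u_2=7/30 ∈ [2/11, 18/55) → index 2
j=3: u_3=19/60 ∈ [2/11, 18/55) → index 2
j=4: u_4=2/5 ∈ [18/55, 5/11) → index 3
j=5: u_5=29/60 ∈ [5/11, 6/11) → index 4
j=6: u_6=17/30 ∈ [6/11, 7/11) → index 5
j=7: u_7=13/20 ∈ [7/11, 37/55) → index 6
j=8: u_8=11/15 ∈ [8/11, 42/55) → index 9
j=9: u_9=49/60 ∈ [42/55, 10/11) → index 10
j=10: u_10=9/10 ∈ [42/55, 10/11) → index 10
j=11: u_11=59/60 ∈ [10/11, 1) → index 11

1 1 2 2 3 4 5 6 9 10 10 11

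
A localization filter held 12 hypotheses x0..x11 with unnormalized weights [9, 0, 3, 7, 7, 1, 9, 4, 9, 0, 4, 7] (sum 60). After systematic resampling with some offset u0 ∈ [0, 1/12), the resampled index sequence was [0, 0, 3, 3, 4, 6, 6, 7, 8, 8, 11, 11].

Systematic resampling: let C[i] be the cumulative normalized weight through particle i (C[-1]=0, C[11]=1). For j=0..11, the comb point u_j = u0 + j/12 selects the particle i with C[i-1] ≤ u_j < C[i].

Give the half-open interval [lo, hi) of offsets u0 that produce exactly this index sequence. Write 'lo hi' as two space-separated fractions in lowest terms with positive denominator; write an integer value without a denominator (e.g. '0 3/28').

C = [3/20, 3/20, 1/5, 19/60, 13/30, 9/20, 3/5, 2/3, 49/60, 49/60, 53/60, 1]
j=0 picked index 0: u0 ∈ [0, 3/20)
j=1 picked index 0: u0 ∈ [-1/12, 1/15)
j=2 picked index 3: u0 ∈ [1/30, 3/20)
j=3 picked index 3: u0 ∈ [-1/20, 1/15)
j=4 picked index 4: u0 ∈ [-1/60, 1/10)
j=5 picked index 6: u0 ∈ [1/30, 11/60)
j=6 picked index 6: u0 ∈ [-1/20, 1/10)
j=7 picked index 7: u0 ∈ [1/60, 1/12)
j=8 picked index 8: u0 ∈ [0, 3/20)
j=9 picked index 8: u0 ∈ [-1/12, 1/15)
j=10 picked index 11: u0 ∈ [1/20, 1/6)
j=11 picked index 11: u0 ∈ [-1/30, 1/12)
intersection: [1/20, 1/15)

1/20 1/15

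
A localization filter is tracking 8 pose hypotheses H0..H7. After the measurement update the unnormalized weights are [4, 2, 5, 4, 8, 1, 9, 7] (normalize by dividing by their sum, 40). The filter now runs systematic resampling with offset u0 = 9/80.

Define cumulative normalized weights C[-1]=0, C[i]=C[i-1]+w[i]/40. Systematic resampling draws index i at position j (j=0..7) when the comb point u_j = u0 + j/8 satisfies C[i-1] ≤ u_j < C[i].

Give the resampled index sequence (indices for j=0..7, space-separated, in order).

1 2 3 4 6 6 7 7

C = [1/10, 3/20, 11/40, 3/8, 23/40, 3/5, 33/40, 1]
j=0: u_0=9/80 ∈ [1/10, 3/20) → index 1
j=1: u_1=19/80 ∈ [3/20, 11/40) → index 2
j=2: u_2=29/80 ∈ [11/40, 3/8) → index 3
j=3: u_3=39/80 ∈ [3/8, 23/40) → index 4
j=4: u_4=49/80 ∈ [3/5, 33/40) → index 6
j=5: u_5=59/80 ∈ [3/5, 33/40) → index 6
j=6: u_6=69/80 ∈ [33/40, 1) → index 7
j=7: u_7=79/80 ∈ [33/40, 1) → index 7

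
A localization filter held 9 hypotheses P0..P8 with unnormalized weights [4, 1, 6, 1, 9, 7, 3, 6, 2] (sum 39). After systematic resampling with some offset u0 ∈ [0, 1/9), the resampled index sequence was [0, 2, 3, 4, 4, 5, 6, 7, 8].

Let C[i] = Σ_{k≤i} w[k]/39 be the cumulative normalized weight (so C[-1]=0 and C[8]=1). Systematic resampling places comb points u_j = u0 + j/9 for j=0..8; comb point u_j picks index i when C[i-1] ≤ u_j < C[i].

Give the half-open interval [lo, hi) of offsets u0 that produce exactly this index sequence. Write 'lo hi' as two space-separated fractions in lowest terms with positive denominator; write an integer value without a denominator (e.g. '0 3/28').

C = [4/39, 5/39, 11/39, 4/13, 7/13, 28/39, 31/39, 37/39, 1]
j=0 picked index 0: u0 ∈ [0, 4/39)
j=1 picked index 2: u0 ∈ [2/117, 20/117)
j=2 picked index 3: u0 ∈ [7/117, 10/117)
j=3 picked index 4: u0 ∈ [-1/39, 8/39)
j=4 picked index 4: u0 ∈ [-16/117, 11/117)
j=5 picked index 5: u0 ∈ [-2/117, 19/117)
j=6 picked index 6: u0 ∈ [2/39, 5/39)
j=7 picked index 7: u0 ∈ [2/117, 20/117)
j=8 picked index 8: u0 ∈ [7/117, 1/9)
intersection: [7/117, 10/117)

7/117 10/117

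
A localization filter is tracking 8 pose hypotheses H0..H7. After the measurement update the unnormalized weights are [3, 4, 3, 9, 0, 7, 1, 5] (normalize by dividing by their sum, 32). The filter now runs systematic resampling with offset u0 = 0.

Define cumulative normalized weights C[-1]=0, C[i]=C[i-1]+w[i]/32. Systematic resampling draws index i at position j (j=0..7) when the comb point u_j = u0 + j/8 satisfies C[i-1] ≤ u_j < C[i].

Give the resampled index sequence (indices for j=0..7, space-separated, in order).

0 1 2 3 3 5 5 7

C = [3/32, 7/32, 5/16, 19/32, 19/32, 13/16, 27/32, 1]
j=0: u_0=0 ∈ [0, 3/32) → index 0
j=1: u_1=1/8 ∈ [3/32, 7/32) → index 1
j=2: u_2=1/4 ∈ [7/32, 5/16) → index 2
j=3: u_3=3/8 ∈ [5/16, 19/32) → index 3
j=4: u_4=1/2 ∈ [5/16, 19/32) → index 3
j=5: u_5=5/8 ∈ [19/32, 13/16) → index 5
j=6: u_6=3/4 ∈ [19/32, 13/16) → index 5
j=7: u_7=7/8 ∈ [27/32, 1) → index 7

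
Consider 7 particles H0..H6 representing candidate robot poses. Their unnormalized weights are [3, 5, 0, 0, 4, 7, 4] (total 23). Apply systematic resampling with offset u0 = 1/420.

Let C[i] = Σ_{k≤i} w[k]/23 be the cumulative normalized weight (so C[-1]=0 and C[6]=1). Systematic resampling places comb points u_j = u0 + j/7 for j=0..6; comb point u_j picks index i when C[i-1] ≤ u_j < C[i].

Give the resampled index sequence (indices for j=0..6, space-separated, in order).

C = [3/23, 8/23, 8/23, 8/23, 12/23, 19/23, 1]
j=0: u_0=1/420 ∈ [0, 3/23) → index 0
j=1: u_1=61/420 ∈ [3/23, 8/23) → index 1
j=2: u_2=121/420 ∈ [3/23, 8/23) → index 1
j=3: u_3=181/420 ∈ [8/23, 12/23) → index 4
j=4: u_4=241/420 ∈ [12/23, 19/23) → index 5
j=5: u_5=43/60 ∈ [12/23, 19/23) → index 5
j=6: u_6=361/420 ∈ [19/23, 1) → index 6

0 1 1 4 5 5 6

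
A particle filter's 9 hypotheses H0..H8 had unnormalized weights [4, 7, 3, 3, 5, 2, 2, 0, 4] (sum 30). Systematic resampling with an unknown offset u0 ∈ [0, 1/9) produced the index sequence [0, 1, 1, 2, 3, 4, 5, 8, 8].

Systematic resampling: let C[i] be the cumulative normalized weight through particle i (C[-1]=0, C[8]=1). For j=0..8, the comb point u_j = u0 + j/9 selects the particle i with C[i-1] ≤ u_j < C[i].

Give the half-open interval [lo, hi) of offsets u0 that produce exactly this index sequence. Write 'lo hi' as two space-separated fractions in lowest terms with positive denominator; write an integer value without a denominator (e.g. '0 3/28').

4/45 1/9

C = [2/15, 11/30, 7/15, 17/30, 11/15, 4/5, 13/15, 13/15, 1]
j=0 picked index 0: u0 ∈ [0, 2/15)
j=1 picked index 1: u0 ∈ [1/45, 23/90)
j=2 picked index 1: u0 ∈ [-4/45, 13/90)
j=3 picked index 2: u0 ∈ [1/30, 2/15)
j=4 picked index 3: u0 ∈ [1/45, 11/90)
j=5 picked index 4: u0 ∈ [1/90, 8/45)
j=6 picked index 5: u0 ∈ [1/15, 2/15)
j=7 picked index 8: u0 ∈ [4/45, 2/9)
j=8 picked index 8: u0 ∈ [-1/45, 1/9)
intersection: [4/45, 1/9)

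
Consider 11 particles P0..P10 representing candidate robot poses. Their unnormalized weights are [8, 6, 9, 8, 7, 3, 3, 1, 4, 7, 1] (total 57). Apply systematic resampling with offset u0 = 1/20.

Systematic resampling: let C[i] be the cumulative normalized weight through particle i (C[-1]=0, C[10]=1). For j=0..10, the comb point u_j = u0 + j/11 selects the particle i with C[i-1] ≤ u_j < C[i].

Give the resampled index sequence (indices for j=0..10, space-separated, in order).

0 1 1 2 3 3 4 5 7 9 9

C = [8/57, 14/57, 23/57, 31/57, 2/3, 41/57, 44/57, 15/19, 49/57, 56/57, 1]
j=0: u_0=1/20 ∈ [0, 8/57) → index 0
j=1: u_1=31/220 ∈ [8/57, 14/57) → index 1
j=2: u_2=51/220 ∈ [8/57, 14/57) → index 1
j=3: u_3=71/220 ∈ [14/57, 23/57) → index 2
j=4: u_4=91/220 ∈ [23/57, 31/57) → index 3
j=5: u_5=111/220 ∈ [23/57, 31/57) → index 3
j=6: u_6=131/220 ∈ [31/57, 2/3) → index 4
j=7: u_7=151/220 ∈ [2/3, 41/57) → index 5
j=8: u_8=171/220 ∈ [44/57, 15/19) → index 7
j=9: u_9=191/220 ∈ [49/57, 56/57) → index 9
j=10: u_10=211/220 ∈ [49/57, 56/57) → index 9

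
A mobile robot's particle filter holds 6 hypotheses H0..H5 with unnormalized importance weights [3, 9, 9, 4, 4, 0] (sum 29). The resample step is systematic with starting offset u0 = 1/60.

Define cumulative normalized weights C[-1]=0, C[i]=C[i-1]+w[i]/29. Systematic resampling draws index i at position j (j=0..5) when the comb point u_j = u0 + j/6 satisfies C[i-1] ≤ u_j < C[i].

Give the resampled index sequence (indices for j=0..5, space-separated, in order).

C = [3/29, 12/29, 21/29, 25/29, 1, 1]
j=0: u_0=1/60 ∈ [0, 3/29) → index 0
j=1: u_1=11/60 ∈ [3/29, 12/29) → index 1
j=2: u_2=7/20 ∈ [3/29, 12/29) → index 1
j=3: u_3=31/60 ∈ [12/29, 21/29) → index 2
j=4: u_4=41/60 ∈ [12/29, 21/29) → index 2
j=5: u_5=17/20 ∈ [21/29, 25/29) → index 3

0 1 1 2 2 3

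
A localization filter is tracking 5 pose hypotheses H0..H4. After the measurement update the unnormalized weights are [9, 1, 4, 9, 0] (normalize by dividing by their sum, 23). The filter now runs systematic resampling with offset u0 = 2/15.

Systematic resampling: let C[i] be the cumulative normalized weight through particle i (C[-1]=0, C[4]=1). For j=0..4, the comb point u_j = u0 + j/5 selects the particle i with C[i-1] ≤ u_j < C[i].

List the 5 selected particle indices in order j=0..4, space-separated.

0 0 2 3 3

C = [9/23, 10/23, 14/23, 1, 1]
j=0: u_0=2/15 ∈ [0, 9/23) → index 0
j=1: u_1=1/3 ∈ [0, 9/23) → index 0
j=2: u_2=8/15 ∈ [10/23, 14/23) → index 2
j=3: u_3=11/15 ∈ [14/23, 1) → index 3
j=4: u_4=14/15 ∈ [14/23, 1) → index 3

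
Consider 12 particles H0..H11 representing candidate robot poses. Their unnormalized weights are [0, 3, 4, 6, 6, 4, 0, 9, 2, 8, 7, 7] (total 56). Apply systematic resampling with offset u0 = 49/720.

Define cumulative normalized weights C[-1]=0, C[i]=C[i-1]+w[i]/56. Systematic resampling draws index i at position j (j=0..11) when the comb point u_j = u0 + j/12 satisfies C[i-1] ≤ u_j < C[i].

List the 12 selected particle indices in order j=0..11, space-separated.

C = [0, 3/56, 1/8, 13/56, 19/56, 23/56, 23/56, 4/7, 17/28, 3/4, 7/8, 1]
j=0: u_0=49/720 ∈ [3/56, 1/8) → index 2
j=1: u_1=109/720 ∈ [1/8, 13/56) → index 3
j=2: u_2=169/720 ∈ [13/56, 19/56) → index 4
j=3: u_3=229/720 ∈ [13/56, 19/56) → index 4
j=4: u_4=289/720 ∈ [19/56, 23/56) → index 5
j=5: u_5=349/720 ∈ [23/56, 4/7) → index 7
j=6: u_6=409/720 ∈ [23/56, 4/7) → index 7
j=7: u_7=469/720 ∈ [17/28, 3/4) → index 9
j=8: u_8=529/720 ∈ [17/28, 3/4) → index 9
j=9: u_9=589/720 ∈ [3/4, 7/8) → index 10
j=10: u_10=649/720 ∈ [7/8, 1) → index 11
j=11: u_11=709/720 ∈ [7/8, 1) → index 11

2 3 4 4 5 7 7 9 9 10 11 11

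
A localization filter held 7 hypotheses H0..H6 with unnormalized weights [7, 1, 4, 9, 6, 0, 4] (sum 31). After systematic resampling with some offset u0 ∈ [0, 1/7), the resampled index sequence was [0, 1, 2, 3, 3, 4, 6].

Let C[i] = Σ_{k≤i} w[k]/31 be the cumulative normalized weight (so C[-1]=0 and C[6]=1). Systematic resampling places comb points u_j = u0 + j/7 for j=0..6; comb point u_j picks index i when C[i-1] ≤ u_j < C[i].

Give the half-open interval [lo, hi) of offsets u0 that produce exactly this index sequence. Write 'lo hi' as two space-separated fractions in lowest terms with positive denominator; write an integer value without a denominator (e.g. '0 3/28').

C = [7/31, 8/31, 12/31, 21/31, 27/31, 27/31, 1]
j=0 picked index 0: u0 ∈ [0, 7/31)
j=1 picked index 1: u0 ∈ [18/217, 25/217)
j=2 picked index 2: u0 ∈ [-6/217, 22/217)
j=3 picked index 3: u0 ∈ [-9/217, 54/217)
j=4 picked index 3: u0 ∈ [-40/217, 23/217)
j=5 picked index 4: u0 ∈ [-8/217, 34/217)
j=6 picked index 6: u0 ∈ [3/217, 1/7)
intersection: [18/217, 22/217)

18/217 22/217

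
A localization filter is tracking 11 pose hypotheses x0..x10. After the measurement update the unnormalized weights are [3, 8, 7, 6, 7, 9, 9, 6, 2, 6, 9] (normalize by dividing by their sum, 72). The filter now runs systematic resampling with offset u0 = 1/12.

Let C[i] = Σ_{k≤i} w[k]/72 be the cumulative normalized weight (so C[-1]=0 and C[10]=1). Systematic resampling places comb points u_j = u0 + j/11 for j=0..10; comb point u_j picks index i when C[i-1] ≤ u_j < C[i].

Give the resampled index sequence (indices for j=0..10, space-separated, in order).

1 2 3 4 5 5 6 7 9 10 10

C = [1/24, 11/72, 1/4, 1/3, 31/72, 5/9, 49/72, 55/72, 19/24, 7/8, 1]
j=0: u_0=1/12 ∈ [1/24, 11/72) → index 1
j=1: u_1=23/132 ∈ [11/72, 1/4) → index 2
j=2: u_2=35/132 ∈ [1/4, 1/3) → index 3
j=3: u_3=47/132 ∈ [1/3, 31/72) → index 4
j=4: u_4=59/132 ∈ [31/72, 5/9) → index 5
j=5: u_5=71/132 ∈ [31/72, 5/9) → index 5
j=6: u_6=83/132 ∈ [5/9, 49/72) → index 6
j=7: u_7=95/132 ∈ [49/72, 55/72) → index 7
j=8: u_8=107/132 ∈ [19/24, 7/8) → index 9
j=9: u_9=119/132 ∈ [7/8, 1) → index 10
j=10: u_10=131/132 ∈ [7/8, 1) → index 10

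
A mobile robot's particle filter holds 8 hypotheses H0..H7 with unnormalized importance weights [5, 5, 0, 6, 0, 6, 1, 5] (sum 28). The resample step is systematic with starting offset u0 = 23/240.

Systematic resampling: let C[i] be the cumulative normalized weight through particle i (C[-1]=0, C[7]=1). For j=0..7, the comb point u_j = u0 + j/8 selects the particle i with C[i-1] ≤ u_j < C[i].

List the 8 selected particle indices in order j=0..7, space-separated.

C = [5/28, 5/14, 5/14, 4/7, 4/7, 11/14, 23/28, 1]
j=0: u_0=23/240 ∈ [0, 5/28) → index 0
j=1: u_1=53/240 ∈ [5/28, 5/14) → index 1
j=2: u_2=83/240 ∈ [5/28, 5/14) → index 1
j=3: u_3=113/240 ∈ [5/14, 4/7) → index 3
j=4: u_4=143/240 ∈ [4/7, 11/14) → index 5
j=5: u_5=173/240 ∈ [4/7, 11/14) → index 5
j=6: u_6=203/240 ∈ [23/28, 1) → index 7
j=7: u_7=233/240 ∈ [23/28, 1) → index 7

0 1 1 3 5 5 7 7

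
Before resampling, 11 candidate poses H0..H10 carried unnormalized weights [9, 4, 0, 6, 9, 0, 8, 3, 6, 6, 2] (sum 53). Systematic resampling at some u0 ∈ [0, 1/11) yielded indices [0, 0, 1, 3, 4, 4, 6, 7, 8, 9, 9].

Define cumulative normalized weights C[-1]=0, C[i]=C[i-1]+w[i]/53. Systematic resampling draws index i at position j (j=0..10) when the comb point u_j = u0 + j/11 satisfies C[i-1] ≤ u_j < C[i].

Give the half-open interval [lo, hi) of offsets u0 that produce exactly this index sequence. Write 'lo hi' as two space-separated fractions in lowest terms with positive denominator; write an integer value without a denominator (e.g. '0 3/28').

25/583 31/583

C = [9/53, 13/53, 13/53, 19/53, 28/53, 28/53, 36/53, 39/53, 45/53, 51/53, 1]
j=0 picked index 0: u0 ∈ [0, 9/53)
j=1 picked index 0: u0 ∈ [-1/11, 46/583)
j=2 picked index 1: u0 ∈ [-7/583, 37/583)
j=3 picked index 3: u0 ∈ [-16/583, 50/583)
j=4 picked index 4: u0 ∈ [-3/583, 96/583)
j=5 picked index 4: u0 ∈ [-56/583, 43/583)
j=6 picked index 6: u0 ∈ [-10/583, 78/583)
j=7 picked index 7: u0 ∈ [25/583, 58/583)
j=8 picked index 8: u0 ∈ [5/583, 71/583)
j=9 picked index 9: u0 ∈ [18/583, 84/583)
j=10 picked index 9: u0 ∈ [-35/583, 31/583)
intersection: [25/583, 31/583)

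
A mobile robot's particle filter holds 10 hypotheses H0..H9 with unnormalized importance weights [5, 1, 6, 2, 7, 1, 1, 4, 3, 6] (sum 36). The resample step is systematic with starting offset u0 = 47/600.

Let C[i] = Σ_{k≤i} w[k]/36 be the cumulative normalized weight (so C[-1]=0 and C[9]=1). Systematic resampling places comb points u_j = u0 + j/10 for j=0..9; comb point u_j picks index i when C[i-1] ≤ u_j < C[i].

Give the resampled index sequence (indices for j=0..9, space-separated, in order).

0 2 2 3 4 4 7 8 9 9

C = [5/36, 1/6, 1/3, 7/18, 7/12, 11/18, 23/36, 3/4, 5/6, 1]
j=0: u_0=47/600 ∈ [0, 5/36) → index 0
j=1: u_1=107/600 ∈ [1/6, 1/3) → index 2
j=2: u_2=167/600 ∈ [1/6, 1/3) → index 2
j=3: u_3=227/600 ∈ [1/3, 7/18) → index 3
j=4: u_4=287/600 ∈ [7/18, 7/12) → index 4
j=5: u_5=347/600 ∈ [7/18, 7/12) → index 4
j=6: u_6=407/600 ∈ [23/36, 3/4) → index 7
j=7: u_7=467/600 ∈ [3/4, 5/6) → index 8
j=8: u_8=527/600 ∈ [5/6, 1) → index 9
j=9: u_9=587/600 ∈ [5/6, 1) → index 9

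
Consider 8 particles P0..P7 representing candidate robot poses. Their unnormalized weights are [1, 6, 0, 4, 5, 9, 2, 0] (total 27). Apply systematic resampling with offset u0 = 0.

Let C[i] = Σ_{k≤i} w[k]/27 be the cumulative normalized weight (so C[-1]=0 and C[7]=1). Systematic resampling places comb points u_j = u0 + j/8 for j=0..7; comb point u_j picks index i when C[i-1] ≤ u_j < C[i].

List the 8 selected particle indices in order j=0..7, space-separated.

C = [1/27, 7/27, 7/27, 11/27, 16/27, 25/27, 1, 1]
j=0: u_0=0 ∈ [0, 1/27) → index 0
j=1: u_1=1/8 ∈ [1/27, 7/27) → index 1
j=2: u_2=1/4 ∈ [1/27, 7/27) → index 1
j=3: u_3=3/8 ∈ [7/27, 11/27) → index 3
j=4: u_4=1/2 ∈ [11/27, 16/27) → index 4
j=5: u_5=5/8 ∈ [16/27, 25/27) → index 5
j=6: u_6=3/4 ∈ [16/27, 25/27) → index 5
j=7: u_7=7/8 ∈ [16/27, 25/27) → index 5

0 1 1 3 4 5 5 5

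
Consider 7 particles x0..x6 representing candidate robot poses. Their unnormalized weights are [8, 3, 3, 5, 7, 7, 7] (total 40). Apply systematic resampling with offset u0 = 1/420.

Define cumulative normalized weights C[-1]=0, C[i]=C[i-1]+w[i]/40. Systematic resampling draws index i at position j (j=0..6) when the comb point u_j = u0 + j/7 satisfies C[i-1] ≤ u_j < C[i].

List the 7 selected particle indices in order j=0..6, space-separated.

C = [1/5, 11/40, 7/20, 19/40, 13/20, 33/40, 1]
j=0: u_0=1/420 ∈ [0, 1/5) → index 0
j=1: u_1=61/420 ∈ [0, 1/5) → index 0
j=2: u_2=121/420 ∈ [11/40, 7/20) → index 2
j=3: u_3=181/420 ∈ [7/20, 19/40) → index 3
j=4: u_4=241/420 ∈ [19/40, 13/20) → index 4
j=5: u_5=43/60 ∈ [13/20, 33/40) → index 5
j=6: u_6=361/420 ∈ [33/40, 1) → index 6

0 0 2 3 4 5 6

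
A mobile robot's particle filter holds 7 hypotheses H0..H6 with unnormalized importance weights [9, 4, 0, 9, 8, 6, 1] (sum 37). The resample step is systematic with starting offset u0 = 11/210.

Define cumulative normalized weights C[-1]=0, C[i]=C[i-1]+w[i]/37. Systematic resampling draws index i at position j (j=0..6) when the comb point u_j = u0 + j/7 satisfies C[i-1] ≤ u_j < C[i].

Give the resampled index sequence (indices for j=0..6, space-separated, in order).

0 0 1 3 4 4 5

C = [9/37, 13/37, 13/37, 22/37, 30/37, 36/37, 1]
j=0: u_0=11/210 ∈ [0, 9/37) → index 0
j=1: u_1=41/210 ∈ [0, 9/37) → index 0
j=2: u_2=71/210 ∈ [9/37, 13/37) → index 1
j=3: u_3=101/210 ∈ [13/37, 22/37) → index 3
j=4: u_4=131/210 ∈ [22/37, 30/37) → index 4
j=5: u_5=23/30 ∈ [22/37, 30/37) → index 4
j=6: u_6=191/210 ∈ [30/37, 36/37) → index 5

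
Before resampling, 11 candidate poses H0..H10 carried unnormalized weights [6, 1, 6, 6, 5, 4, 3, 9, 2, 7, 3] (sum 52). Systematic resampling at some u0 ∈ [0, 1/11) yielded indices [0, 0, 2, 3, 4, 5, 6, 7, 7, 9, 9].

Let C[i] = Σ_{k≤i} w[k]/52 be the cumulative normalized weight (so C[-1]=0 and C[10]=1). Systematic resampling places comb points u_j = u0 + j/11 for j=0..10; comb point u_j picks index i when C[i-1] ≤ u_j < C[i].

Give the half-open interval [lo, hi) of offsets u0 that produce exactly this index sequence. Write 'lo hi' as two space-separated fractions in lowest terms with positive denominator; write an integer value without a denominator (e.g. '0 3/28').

C = [3/26, 7/52, 1/4, 19/52, 6/13, 7/13, 31/52, 10/13, 21/26, 49/52, 1]
j=0 picked index 0: u0 ∈ [0, 3/26)
j=1 picked index 0: u0 ∈ [-1/11, 7/286)
j=2 picked index 2: u0 ∈ [-27/572, 3/44)
j=3 picked index 3: u0 ∈ [-1/44, 53/572)
j=4 picked index 4: u0 ∈ [1/572, 14/143)
j=5 picked index 5: u0 ∈ [1/143, 12/143)
j=6 picked index 6: u0 ∈ [-1/143, 29/572)
j=7 picked index 7: u0 ∈ [-23/572, 19/143)
j=8 picked index 7: u0 ∈ [-75/572, 6/143)
j=9 picked index 9: u0 ∈ [-3/286, 71/572)
j=10 picked index 9: u0 ∈ [-29/286, 19/572)
intersection: [1/143, 7/286)

1/143 7/286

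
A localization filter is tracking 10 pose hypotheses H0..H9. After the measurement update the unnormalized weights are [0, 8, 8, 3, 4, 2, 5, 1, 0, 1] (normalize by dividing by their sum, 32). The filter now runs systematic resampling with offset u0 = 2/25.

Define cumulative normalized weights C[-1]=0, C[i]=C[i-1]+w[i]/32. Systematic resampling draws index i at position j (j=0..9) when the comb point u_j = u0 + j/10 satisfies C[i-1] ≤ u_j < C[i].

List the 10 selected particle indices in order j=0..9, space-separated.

1 1 2 2 2 3 4 5 6 9

C = [0, 1/4, 1/2, 19/32, 23/32, 25/32, 15/16, 31/32, 31/32, 1]
j=0: u_0=2/25 ∈ [0, 1/4) → index 1
j=1: u_1=9/50 ∈ [0, 1/4) → index 1
j=2: u_2=7/25 ∈ [1/4, 1/2) → index 2
j=3: u_3=19/50 ∈ [1/4, 1/2) → index 2
j=4: u_4=12/25 ∈ [1/4, 1/2) → index 2
j=5: u_5=29/50 ∈ [1/2, 19/32) → index 3
j=6: u_6=17/25 ∈ [19/32, 23/32) → index 4
j=7: u_7=39/50 ∈ [23/32, 25/32) → index 5
j=8: u_8=22/25 ∈ [25/32, 15/16) → index 6
j=9: u_9=49/50 ∈ [31/32, 1) → index 9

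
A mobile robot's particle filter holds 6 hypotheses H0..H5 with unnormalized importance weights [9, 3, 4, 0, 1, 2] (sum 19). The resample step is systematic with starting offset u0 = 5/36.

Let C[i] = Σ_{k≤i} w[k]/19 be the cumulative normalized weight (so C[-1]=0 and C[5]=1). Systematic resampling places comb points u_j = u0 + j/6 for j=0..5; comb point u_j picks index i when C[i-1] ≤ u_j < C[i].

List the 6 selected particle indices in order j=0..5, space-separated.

C = [9/19, 12/19, 16/19, 16/19, 17/19, 1]
j=0: u_0=5/36 ∈ [0, 9/19) → index 0
j=1: u_1=11/36 ∈ [0, 9/19) → index 0
j=2: u_2=17/36 ∈ [0, 9/19) → index 0
j=3: u_3=23/36 ∈ [12/19, 16/19) → index 2
j=4: u_4=29/36 ∈ [12/19, 16/19) → index 2
j=5: u_5=35/36 ∈ [17/19, 1) → index 5

0 0 0 2 2 5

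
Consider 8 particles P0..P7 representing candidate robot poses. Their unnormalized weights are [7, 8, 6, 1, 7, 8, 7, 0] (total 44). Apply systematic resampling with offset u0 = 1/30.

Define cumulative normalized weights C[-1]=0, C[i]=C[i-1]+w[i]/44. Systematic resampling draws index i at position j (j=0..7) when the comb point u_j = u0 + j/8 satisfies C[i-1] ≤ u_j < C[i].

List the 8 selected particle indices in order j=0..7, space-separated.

0 0 1 2 4 4 5 6

C = [7/44, 15/44, 21/44, 1/2, 29/44, 37/44, 1, 1]
j=0: u_0=1/30 ∈ [0, 7/44) → index 0
j=1: u_1=19/120 ∈ [0, 7/44) → index 0
j=2: u_2=17/60 ∈ [7/44, 15/44) → index 1
j=3: u_3=49/120 ∈ [15/44, 21/44) → index 2
j=4: u_4=8/15 ∈ [1/2, 29/44) → index 4
j=5: u_5=79/120 ∈ [1/2, 29/44) → index 4
j=6: u_6=47/60 ∈ [29/44, 37/44) → index 5
j=7: u_7=109/120 ∈ [37/44, 1) → index 6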